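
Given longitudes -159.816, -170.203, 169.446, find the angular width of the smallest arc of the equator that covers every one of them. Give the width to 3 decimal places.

Sort the longitudes: -170.203°, -159.816°, +169.446°.
Eastward gaps between consecutive values (wrapping around): 10.387°, 329.262°, 20.351°.
Largest gap = 329.262° ⇒ minimal covering band is its complement: 360° − 329.262° = 30.738°.
Band runs from +169.446° eastward to -159.816°, crossing the antimeridian.

30.738°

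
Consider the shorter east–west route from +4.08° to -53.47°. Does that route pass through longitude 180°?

Signed shortest Δλ = ((-53.47 − 4.08 + 180) mod 360) − 180 = -57.55°.
Going west by 57.55° from +4.08° reaches -53.47° without touching 180°.

No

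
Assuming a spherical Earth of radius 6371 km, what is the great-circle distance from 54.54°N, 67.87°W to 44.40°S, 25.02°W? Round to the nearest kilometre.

Δλ = -25.02 − -67.87 = 42.85°.
Δφ = -44.40 − 54.54 = -98.94°.
a = sin²(Δφ/2) + cos φ₁ · cos φ₂ · sin²(Δλ/2) = 0.633006.
c = 2·atan2(√a, √(1−a)) = 1.84005 rad → d = 6371·c ≈ 11722.96 km.

11723 km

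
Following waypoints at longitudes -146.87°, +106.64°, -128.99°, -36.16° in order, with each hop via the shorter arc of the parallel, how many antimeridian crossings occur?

Leg 1: -146.87° → +106.64°, shortest Δλ = -106.49° (west) — crosses 180°.
Leg 2: +106.64° → -128.99°, shortest Δλ = 124.37° (east) — crosses 180°.
Leg 3: -128.99° → -36.16°, shortest Δλ = 92.83° (east) — does not cross 180°.
Total crossings: 2.

2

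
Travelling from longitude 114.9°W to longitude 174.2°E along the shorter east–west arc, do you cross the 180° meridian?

Naïve |174.2 − -114.9| = 289.1° > 180°, so the shorter arc goes the other way round — across 180°.
Signed shortest Δλ = ((174.2 − -114.9 + 180) mod 360) − 180 = -70.9°.
Going west by 70.9° from -114.9° passes through 180° before reaching +174.2°.

Yes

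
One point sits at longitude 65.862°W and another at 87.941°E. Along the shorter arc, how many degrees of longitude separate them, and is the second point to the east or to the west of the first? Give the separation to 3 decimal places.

Raw difference: 87.941 − -65.862 = 153.803°.
Normalise into (−180°, 180°]: 153.803° stays 153.803°.
Positive ⇒ the second point lies to the east; separation 153.803°.

153.803° east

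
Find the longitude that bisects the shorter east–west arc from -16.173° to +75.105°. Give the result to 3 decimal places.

Signed shortest Δλ from -16.173° to +75.105° is +91.278°.
Midpoint longitude = -16.173° + (+91.278°)/2 = -16.173° + 45.639° = +29.466°.

+29.466°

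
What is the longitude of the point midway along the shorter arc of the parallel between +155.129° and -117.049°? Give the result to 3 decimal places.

-160.960°

Signed shortest Δλ from +155.129° to -117.049° is +87.822°.
Midpoint longitude = +155.129° + (+87.822°)/2 = +155.129° + 43.911° = +199.040°.
Normalise into (−180°, 180°]: -160.960°.
(The naïve average (+155.129 + -117.049)/2 = 19.04° is on the wrong side of the globe.)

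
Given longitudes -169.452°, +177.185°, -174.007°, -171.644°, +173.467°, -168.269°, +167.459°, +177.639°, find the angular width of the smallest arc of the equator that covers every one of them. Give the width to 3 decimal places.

Sort the longitudes: -174.007°, -171.644°, -169.452°, -168.269°, +167.459°, +173.467°, +177.185°, +177.639°.
Eastward gaps between consecutive values (wrapping around): 2.363°, 2.192°, 1.183°, 335.728°, 6.008°, 3.718°, 0.454°, 8.354°.
Largest gap = 335.728° ⇒ minimal covering band is its complement: 360° − 335.728° = 24.272°.
Band runs from +167.459° eastward to -168.269°, crossing the antimeridian.

24.272°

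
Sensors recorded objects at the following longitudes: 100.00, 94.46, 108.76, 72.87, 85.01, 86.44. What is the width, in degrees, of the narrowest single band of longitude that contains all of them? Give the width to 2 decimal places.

Sort the longitudes: +72.87°, +85.01°, +86.44°, +94.46°, +100.00°, +108.76°.
Eastward gaps between consecutive values (wrapping around): 12.14°, 1.43°, 8.02°, 5.54°, 8.76°, 324.11°.
Largest gap = 324.11° ⇒ minimal covering band is its complement: 360° − 324.11° = 35.89°.
Band runs from +72.87° eastward to +108.76°.

35.89°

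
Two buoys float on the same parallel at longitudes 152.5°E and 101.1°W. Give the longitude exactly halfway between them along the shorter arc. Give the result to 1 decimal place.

Signed shortest Δλ from +152.5° to -101.1° is +106.4°.
Midpoint longitude = +152.5° + (+106.4°)/2 = +152.5° + 53.2° = +205.7°.
Normalise into (−180°, 180°]: -154.3°.
(The naïve average (+152.5 + -101.1)/2 = 25.7° is on the wrong side of the globe.)

154.3°W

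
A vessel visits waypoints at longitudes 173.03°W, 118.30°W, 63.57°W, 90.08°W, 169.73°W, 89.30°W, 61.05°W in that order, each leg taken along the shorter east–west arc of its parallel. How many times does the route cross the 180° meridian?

Leg 1: -173.03° → -118.30°, shortest Δλ = 54.73° (east) — does not cross 180°.
Leg 2: -118.30° → -63.57°, shortest Δλ = 54.73° (east) — does not cross 180°.
Leg 3: -63.57° → -90.08°, shortest Δλ = -26.51° (west) — does not cross 180°.
Leg 4: -90.08° → -169.73°, shortest Δλ = -79.65° (west) — does not cross 180°.
Leg 5: -169.73° → -89.30°, shortest Δλ = 80.43° (east) — does not cross 180°.
Leg 6: -89.30° → -61.05°, shortest Δλ = 28.25° (east) — does not cross 180°.
Total crossings: 0.

0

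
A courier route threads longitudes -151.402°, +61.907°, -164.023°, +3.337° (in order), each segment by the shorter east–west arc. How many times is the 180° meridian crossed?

Leg 1: -151.402° → +61.907°, shortest Δλ = -146.691° (west) — crosses 180°.
Leg 2: +61.907° → -164.023°, shortest Δλ = 134.07° (east) — crosses 180°.
Leg 3: -164.023° → +3.337°, shortest Δλ = 167.36° (east) — does not cross 180°.
Total crossings: 2.

2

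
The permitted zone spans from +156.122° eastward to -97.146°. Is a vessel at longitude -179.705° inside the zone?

Band width going east from +156.122° to -97.146°: ((-97.146 − 156.122) mod 360) = 106.732°.
Offset of -179.705° east of the west edge: ((-179.705 − 156.122) mod 360) = 24.173°.
24.173° ≤ 106.732° ⇒ inside.

Yes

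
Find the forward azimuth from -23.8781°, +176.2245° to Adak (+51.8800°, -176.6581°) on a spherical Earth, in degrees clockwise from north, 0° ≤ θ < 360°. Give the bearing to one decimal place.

4.5°

Δλ = -176.6581 − 176.2245 = -352.8826°; wrapped into (−180°, 180°]: 7.1174°.
θ = atan2( sin Δλ · cos φ₂ , cos φ₁ · sin φ₂ − sin φ₁ · cos φ₂ · cos Δλ )
  = atan2(0.07649, 0.96734) = 4.521° → normalised to [0°, 360°): 4.521°.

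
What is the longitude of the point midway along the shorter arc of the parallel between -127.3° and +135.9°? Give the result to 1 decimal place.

-175.7°

Signed shortest Δλ from -127.3° to +135.9° is -96.8°.
Midpoint longitude = -127.3° + (-96.8°)/2 = -127.3° − 48.4° = -175.7°.
(The naïve average (-127.3 + +135.9)/2 = 4.3° is on the wrong side of the globe.)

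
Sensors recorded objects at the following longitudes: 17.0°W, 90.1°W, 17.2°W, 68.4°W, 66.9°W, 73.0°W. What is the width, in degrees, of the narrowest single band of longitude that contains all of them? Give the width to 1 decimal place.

Sort the longitudes: -90.1°, -73.0°, -68.4°, -66.9°, -17.2°, -17.0°.
Eastward gaps between consecutive values (wrapping around): 17.1°, 4.6°, 1.5°, 49.7°, 0.2°, 286.9°.
Largest gap = 286.9° ⇒ minimal covering band is its complement: 360° − 286.9° = 73.1°.
Band runs from -90.1° eastward to -17.0°.

73.1°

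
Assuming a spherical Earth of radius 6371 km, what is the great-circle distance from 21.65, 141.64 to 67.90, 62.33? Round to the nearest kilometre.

Δλ = 62.33 − 141.64 = -79.31°.
Δφ = 67.90 − 21.65 = 46.25°.
a = sin²(Δφ/2) + cos φ₁ · cos φ₂ · sin²(Δλ/2) = 0.296653.
c = 2·atan2(√a, √(1−a)) = 1.15196 rad → d = 6371·c ≈ 7339.16 km.

7339 km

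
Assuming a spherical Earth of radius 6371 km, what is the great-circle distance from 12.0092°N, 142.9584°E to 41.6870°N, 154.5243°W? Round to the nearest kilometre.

6851 km

Δλ = -154.5243 − 142.9584 = -297.4827°; wrapped into (−180°, 180°]: 62.5173°.
Δφ = 41.6870 − 12.0092 = 29.6778°.
a = sin²(Δφ/2) + cos φ₁ · cos φ₂ · sin²(Δλ/2) = 0.262268.
c = 2·atan2(√a, √(1−a)) = 1.07530 rad → d = 6371·c ≈ 6850.76 km.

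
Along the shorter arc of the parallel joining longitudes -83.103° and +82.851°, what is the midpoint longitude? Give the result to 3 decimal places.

-0.126°

Signed shortest Δλ from -83.103° to +82.851° is +165.954°.
Midpoint longitude = -83.103° + (+165.954°)/2 = -83.103° + 82.977° = -0.126°.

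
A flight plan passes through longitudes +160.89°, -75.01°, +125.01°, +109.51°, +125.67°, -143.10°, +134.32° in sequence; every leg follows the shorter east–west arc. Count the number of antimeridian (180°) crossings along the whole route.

Leg 1: +160.89° → -75.01°, shortest Δλ = 124.1° (east) — crosses 180°.
Leg 2: -75.01° → +125.01°, shortest Δλ = -159.98° (west) — crosses 180°.
Leg 3: +125.01° → +109.51°, shortest Δλ = -15.5° (west) — does not cross 180°.
Leg 4: +109.51° → +125.67°, shortest Δλ = 16.16° (east) — does not cross 180°.
Leg 5: +125.67° → -143.10°, shortest Δλ = 91.23° (east) — crosses 180°.
Leg 6: -143.10° → +134.32°, shortest Δλ = -82.58° (west) — crosses 180°.
Total crossings: 4.

4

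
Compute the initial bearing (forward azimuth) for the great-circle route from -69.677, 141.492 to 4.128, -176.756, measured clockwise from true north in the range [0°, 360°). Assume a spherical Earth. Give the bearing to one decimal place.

42.6°

Δλ = -176.756 − 141.492 = -318.248°; wrapped into (−180°, 180°]: 41.752°.
θ = atan2( sin Δλ · cos φ₂ , cos φ₁ · sin φ₂ − sin φ₁ · cos φ₂ · cos Δλ )
  = atan2(0.66418, 0.72278) = 42.581° → normalised to [0°, 360°): 42.581°.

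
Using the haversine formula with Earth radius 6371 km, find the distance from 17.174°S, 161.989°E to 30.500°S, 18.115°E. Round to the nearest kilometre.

Δλ = 18.115 − 161.989 = -143.874°.
Δφ = -30.500 − -17.174 = -13.326°.
a = sin²(Δφ/2) + cos φ₁ · cos φ₂ · sin²(Δλ/2) = 0.757532.
c = 2·atan2(√a, √(1−a)) = 2.11188 rad → d = 6371·c ≈ 13454.77 km.

13455 km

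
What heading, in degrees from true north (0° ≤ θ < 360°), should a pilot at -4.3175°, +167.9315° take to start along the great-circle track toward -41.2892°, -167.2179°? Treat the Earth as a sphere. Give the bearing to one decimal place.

152.5°

Δλ = -167.2179 − 167.9315 = -335.1494°; wrapped into (−180°, 180°]: 24.8506°.
θ = atan2( sin Δλ · cos φ₂ , cos φ₁ · sin φ₂ − sin φ₁ · cos φ₂ · cos Δλ )
  = atan2(0.31577, -0.60666) = 152.502° → normalised to [0°, 360°): 152.502°.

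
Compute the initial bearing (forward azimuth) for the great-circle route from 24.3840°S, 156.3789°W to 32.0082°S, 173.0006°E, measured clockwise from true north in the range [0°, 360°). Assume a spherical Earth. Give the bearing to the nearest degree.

Δλ = 173.0006 − -156.3789 = 329.3795°; wrapped into (−180°, 180°]: -30.6205°.
θ = atan2( sin Δλ · cos φ₂ , cos φ₁ · sin φ₂ − sin φ₁ · cos φ₂ · cos Δλ )
  = atan2(-0.43191, -0.18149) = -112.792° → normalised to [0°, 360°): 247.208°.

247°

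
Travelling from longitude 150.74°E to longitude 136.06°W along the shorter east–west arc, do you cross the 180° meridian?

Naïve |-136.06 − 150.74| = 286.8° > 180°, so the shorter arc goes the other way round — across 180°.
Signed shortest Δλ = ((-136.06 − 150.74 + 180) mod 360) − 180 = 73.2°.
Going east by 73.2° from +150.74° passes through 180° before reaching -136.06°.

Yes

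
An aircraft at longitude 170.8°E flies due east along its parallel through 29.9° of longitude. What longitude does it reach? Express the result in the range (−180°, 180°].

Start at +170.8°; shift +29.9° → +200.7°.
+200.7° lies outside (−180°, 180°]; subtract 360° → -159.3°.

159.3°W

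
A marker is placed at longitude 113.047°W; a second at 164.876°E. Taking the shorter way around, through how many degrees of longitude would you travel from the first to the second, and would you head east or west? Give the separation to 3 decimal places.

82.077° west

Raw difference: 164.876 − -113.047 = 277.923°.
Normalise into (−180°, 180°]: 277.923° − 360° = -82.077°.
Negative ⇒ the second point lies to the west; separation 82.077°.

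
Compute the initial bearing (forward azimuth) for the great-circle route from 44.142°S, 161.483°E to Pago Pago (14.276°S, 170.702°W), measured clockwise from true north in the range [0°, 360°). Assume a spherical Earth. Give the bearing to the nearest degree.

47°

Δλ = -170.702 − 161.483 = -332.185°; wrapped into (−180°, 180°]: 27.815°.
θ = atan2( sin Δλ · cos φ₂ , cos φ₁ · sin φ₂ − sin φ₁ · cos φ₂ · cos Δλ )
  = atan2(0.45221, 0.41999) = 47.115° → normalised to [0°, 360°): 47.115°.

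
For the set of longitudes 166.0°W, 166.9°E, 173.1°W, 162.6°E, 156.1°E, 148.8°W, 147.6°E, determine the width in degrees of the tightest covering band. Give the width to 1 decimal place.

63.6°

Sort the longitudes: -173.1°, -166.0°, -148.8°, +147.6°, +156.1°, +162.6°, +166.9°.
Eastward gaps between consecutive values (wrapping around): 7.1°, 17.2°, 296.4°, 8.5°, 6.5°, 4.3°, 20.0°.
Largest gap = 296.4° ⇒ minimal covering band is its complement: 360° − 296.4° = 63.6°.
Band runs from +147.6° eastward to -148.8°, crossing the antimeridian.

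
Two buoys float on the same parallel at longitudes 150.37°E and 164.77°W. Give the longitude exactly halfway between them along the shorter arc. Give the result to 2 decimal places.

172.80°E

Signed shortest Δλ from +150.37° to -164.77° is +44.86°.
Midpoint longitude = +150.37° + (+44.86°)/2 = +150.37° + 22.43° = +172.80°.
(The naïve average (+150.37 + -164.77)/2 = -7.2° is on the wrong side of the globe.)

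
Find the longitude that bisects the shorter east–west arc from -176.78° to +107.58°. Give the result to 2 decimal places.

Signed shortest Δλ from -176.78° to +107.58° is -75.64°.
Midpoint longitude = -176.78° + (-75.64°)/2 = -176.78° − 37.82° = -214.60°.
Normalise into (−180°, 180°]: +145.40°.
(The naïve average (-176.78 + +107.58)/2 = -34.6° is on the wrong side of the globe.)

+145.40°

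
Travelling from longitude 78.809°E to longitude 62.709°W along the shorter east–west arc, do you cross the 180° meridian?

No

Signed shortest Δλ = ((-62.709 − 78.809 + 180) mod 360) − 180 = -141.518°.
Going west by 141.518° from +78.809° reaches -62.709° without touching 180°.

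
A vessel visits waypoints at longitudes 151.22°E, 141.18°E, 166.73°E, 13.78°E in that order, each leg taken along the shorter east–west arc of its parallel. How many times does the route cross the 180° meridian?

0

Leg 1: +151.22° → +141.18°, shortest Δλ = -10.04° (west) — does not cross 180°.
Leg 2: +141.18° → +166.73°, shortest Δλ = 25.55° (east) — does not cross 180°.
Leg 3: +166.73° → +13.78°, shortest Δλ = -152.95° (west) — does not cross 180°.
Total crossings: 0.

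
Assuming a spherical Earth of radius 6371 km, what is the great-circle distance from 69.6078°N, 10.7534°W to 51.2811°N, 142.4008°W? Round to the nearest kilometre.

6015 km

Δλ = -142.4008 − -10.7534 = -131.6474°.
Δφ = 51.2811 − 69.6078 = -18.3267°.
a = sin²(Δφ/2) + cos φ₁ · cos φ₂ · sin²(Δλ/2) = 0.206756.
c = 2·atan2(√a, √(1−a)) = 0.94408 rad → d = 6371·c ≈ 6014.73 km.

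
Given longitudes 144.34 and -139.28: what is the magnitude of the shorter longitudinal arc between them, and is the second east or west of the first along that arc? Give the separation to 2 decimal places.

76.38° east

Raw difference: -139.28 − 144.34 = -283.62°.
Normalise into (−180°, 180°]: -283.62° + 360° = 76.38°.
Positive ⇒ the second point lies to the east; separation 76.38°.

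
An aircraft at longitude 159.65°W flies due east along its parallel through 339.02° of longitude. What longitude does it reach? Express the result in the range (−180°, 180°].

179.37°E

Start at -159.65°; shift +339.02° → +179.37°.
+179.37° already lies in (−180°, 180°].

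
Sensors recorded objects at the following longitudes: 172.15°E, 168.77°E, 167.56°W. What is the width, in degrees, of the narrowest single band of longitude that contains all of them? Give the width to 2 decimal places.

23.67°

Sort the longitudes: -167.56°, +168.77°, +172.15°.
Eastward gaps between consecutive values (wrapping around): 336.33°, 3.38°, 20.29°.
Largest gap = 336.33° ⇒ minimal covering band is its complement: 360° − 336.33° = 23.67°.
Band runs from +168.77° eastward to -167.56°, crossing the antimeridian.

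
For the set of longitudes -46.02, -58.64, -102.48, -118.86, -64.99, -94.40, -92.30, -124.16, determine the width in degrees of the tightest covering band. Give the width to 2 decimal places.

78.14°

Sort the longitudes: -124.16°, -118.86°, -102.48°, -94.40°, -92.30°, -64.99°, -58.64°, -46.02°.
Eastward gaps between consecutive values (wrapping around): 5.30°, 16.38°, 8.08°, 2.10°, 27.31°, 6.35°, 12.62°, 281.86°.
Largest gap = 281.86° ⇒ minimal covering band is its complement: 360° − 281.86° = 78.14°.
Band runs from -124.16° eastward to -46.02°.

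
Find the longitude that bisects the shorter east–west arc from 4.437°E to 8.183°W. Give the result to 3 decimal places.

Signed shortest Δλ from +4.437° to -8.183° is -12.620°.
Midpoint longitude = +4.437° + (-12.620°)/2 = +4.437° − 6.310° = -1.873°.

1.873°W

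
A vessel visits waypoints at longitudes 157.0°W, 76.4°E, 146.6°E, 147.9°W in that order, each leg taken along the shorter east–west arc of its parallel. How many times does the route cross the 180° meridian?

2

Leg 1: -157.0° → +76.4°, shortest Δλ = -126.6° (west) — crosses 180°.
Leg 2: +76.4° → +146.6°, shortest Δλ = 70.2° (east) — does not cross 180°.
Leg 3: +146.6° → -147.9°, shortest Δλ = 65.5° (east) — crosses 180°.
Total crossings: 2.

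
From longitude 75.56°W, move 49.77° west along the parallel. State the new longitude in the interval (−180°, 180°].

125.33°W

Start at -75.56°; shift −49.77° → -125.33°.
-125.33° already lies in (−180°, 180°].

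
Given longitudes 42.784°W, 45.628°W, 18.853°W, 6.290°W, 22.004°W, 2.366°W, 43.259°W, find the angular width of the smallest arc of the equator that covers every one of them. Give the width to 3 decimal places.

43.262°

Sort the longitudes: -45.628°, -43.259°, -42.784°, -22.004°, -18.853°, -6.290°, -2.366°.
Eastward gaps between consecutive values (wrapping around): 2.369°, 0.475°, 20.780°, 3.151°, 12.563°, 3.924°, 316.738°.
Largest gap = 316.738° ⇒ minimal covering band is its complement: 360° − 316.738° = 43.262°.
Band runs from -45.628° eastward to -2.366°.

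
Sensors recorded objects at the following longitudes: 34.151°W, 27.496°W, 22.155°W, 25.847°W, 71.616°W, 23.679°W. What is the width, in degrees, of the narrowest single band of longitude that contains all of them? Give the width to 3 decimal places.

49.461°

Sort the longitudes: -71.616°, -34.151°, -27.496°, -25.847°, -23.679°, -22.155°.
Eastward gaps between consecutive values (wrapping around): 37.465°, 6.655°, 1.649°, 2.168°, 1.524°, 310.539°.
Largest gap = 310.539° ⇒ minimal covering band is its complement: 360° − 310.539° = 49.461°.
Band runs from -71.616° eastward to -22.155°.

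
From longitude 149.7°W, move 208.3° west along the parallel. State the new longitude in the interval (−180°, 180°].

Start at -149.7°; shift −208.3° → -358.0°.
-358.0° lies outside (−180°, 180°]; add 360° → +2.0°.

2.0°E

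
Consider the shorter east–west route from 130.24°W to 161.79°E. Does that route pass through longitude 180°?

Naïve |161.79 − -130.24| = 292.03° > 180°, so the shorter arc goes the other way round — across 180°.
Signed shortest Δλ = ((161.79 − -130.24 + 180) mod 360) − 180 = -67.97°.
Going west by 67.97° from -130.24° passes through 180° before reaching +161.79°.

Yes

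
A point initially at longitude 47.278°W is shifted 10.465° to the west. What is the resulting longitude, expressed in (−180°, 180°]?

57.743°W

Start at -47.278°; shift −10.465° → -57.743°.
-57.743° already lies in (−180°, 180°].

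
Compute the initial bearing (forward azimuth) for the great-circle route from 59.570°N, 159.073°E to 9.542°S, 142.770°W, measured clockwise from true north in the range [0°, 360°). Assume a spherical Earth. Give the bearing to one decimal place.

122.4°

Δλ = -142.770 − 159.073 = -301.843°; wrapped into (−180°, 180°]: 58.157°.
θ = atan2( sin Δλ · cos φ₂ , cos φ₁ · sin φ₂ − sin φ₁ · cos φ₂ · cos Δλ )
  = atan2(0.83774, -0.53258) = 122.446° → normalised to [0°, 360°): 122.446°.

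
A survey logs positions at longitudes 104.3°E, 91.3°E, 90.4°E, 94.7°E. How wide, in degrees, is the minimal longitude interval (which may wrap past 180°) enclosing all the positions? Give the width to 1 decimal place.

13.9°

Sort the longitudes: +90.4°, +91.3°, +94.7°, +104.3°.
Eastward gaps between consecutive values (wrapping around): 0.9°, 3.4°, 9.6°, 346.1°.
Largest gap = 346.1° ⇒ minimal covering band is its complement: 360° − 346.1° = 13.9°.
Band runs from +90.4° eastward to +104.3°.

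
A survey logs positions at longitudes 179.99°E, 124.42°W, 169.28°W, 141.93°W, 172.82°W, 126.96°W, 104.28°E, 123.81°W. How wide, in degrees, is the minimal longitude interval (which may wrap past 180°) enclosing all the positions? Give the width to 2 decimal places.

131.91°

Sort the longitudes: -172.82°, -169.28°, -141.93°, -126.96°, -124.42°, -123.81°, +104.28°, +179.99°.
Eastward gaps between consecutive values (wrapping around): 3.54°, 27.35°, 14.97°, 2.54°, 0.61°, 228.09°, 75.71°, 7.19°.
Largest gap = 228.09° ⇒ minimal covering band is its complement: 360° − 228.09° = 131.91°.
Band runs from +104.28° eastward to -123.81°, crossing the antimeridian.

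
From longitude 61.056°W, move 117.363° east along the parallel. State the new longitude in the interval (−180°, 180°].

Start at -61.056°; shift +117.363° → +56.307°.
+56.307° already lies in (−180°, 180°].

56.307°E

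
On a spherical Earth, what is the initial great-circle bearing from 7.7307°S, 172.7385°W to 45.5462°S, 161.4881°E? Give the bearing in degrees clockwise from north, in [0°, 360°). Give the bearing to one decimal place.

Δλ = 161.4881 − -172.7385 = 334.2266°; wrapped into (−180°, 180°]: -25.7734°.
θ = atan2( sin Δλ · cos φ₂ , cos φ₁ · sin φ₂ − sin φ₁ · cos φ₂ · cos Δλ )
  = atan2(-0.30451, -0.62249) = -153.933° → normalised to [0°, 360°): 206.067°.

206.1°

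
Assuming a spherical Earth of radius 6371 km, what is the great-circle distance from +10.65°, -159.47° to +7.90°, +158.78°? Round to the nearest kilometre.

Δλ = 158.78 − -159.47 = 318.25°; wrapped into (−180°, 180°]: -41.75°.
Δφ = 7.90 − 10.65 = -2.75°.
a = sin²(Δφ/2) + cos φ₁ · cos φ₂ · sin²(Δλ/2) = 0.124176.
c = 2·atan2(√a, √(1−a)) = 0.72024 rad → d = 6371·c ≈ 4588.64 km.

4589 km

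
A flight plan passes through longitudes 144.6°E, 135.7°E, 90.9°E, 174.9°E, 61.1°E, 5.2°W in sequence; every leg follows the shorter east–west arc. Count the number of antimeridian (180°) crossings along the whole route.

0

Leg 1: +144.6° → +135.7°, shortest Δλ = -8.9° (west) — does not cross 180°.
Leg 2: +135.7° → +90.9°, shortest Δλ = -44.8° (west) — does not cross 180°.
Leg 3: +90.9° → +174.9°, shortest Δλ = 84.0° (east) — does not cross 180°.
Leg 4: +174.9° → +61.1°, shortest Δλ = -113.8° (west) — does not cross 180°.
Leg 5: +61.1° → -5.2°, shortest Δλ = -66.3° (west) — does not cross 180°.
Total crossings: 0.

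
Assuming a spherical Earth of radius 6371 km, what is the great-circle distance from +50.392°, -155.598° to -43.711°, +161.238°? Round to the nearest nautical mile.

6083 nmi

Δλ = 161.238 − -155.598 = 316.836°; wrapped into (−180°, 180°]: -43.164°.
Δφ = -43.711 − 50.392 = -94.103°.
a = sin²(Δφ/2) + cos φ₁ · cos φ₂ · sin²(Δλ/2) = 0.598125.
c = 2·atan2(√a, √(1−a)) = 1.76833 rad → d = 6371·c ≈ 11266.03 km ≈ 6083.17 nmi.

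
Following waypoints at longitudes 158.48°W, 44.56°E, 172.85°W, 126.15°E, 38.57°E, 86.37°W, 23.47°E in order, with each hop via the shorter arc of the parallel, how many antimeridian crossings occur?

Leg 1: -158.48° → +44.56°, shortest Δλ = -156.96° (west) — crosses 180°.
Leg 2: +44.56° → -172.85°, shortest Δλ = 142.59° (east) — crosses 180°.
Leg 3: -172.85° → +126.15°, shortest Δλ = -61.0° (west) — crosses 180°.
Leg 4: +126.15° → +38.57°, shortest Δλ = -87.58° (west) — does not cross 180°.
Leg 5: +38.57° → -86.37°, shortest Δλ = -124.94° (west) — does not cross 180°.
Leg 6: -86.37° → +23.47°, shortest Δλ = 109.84° (east) — does not cross 180°.
Total crossings: 3.

3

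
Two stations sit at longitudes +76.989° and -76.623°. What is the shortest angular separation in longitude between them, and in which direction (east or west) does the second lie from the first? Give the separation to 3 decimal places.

Raw difference: -76.623 − 76.989 = -153.612°.
Normalise into (−180°, 180°]: -153.612° stays -153.612°.
Negative ⇒ the second point lies to the west; separation 153.612°.

153.612° west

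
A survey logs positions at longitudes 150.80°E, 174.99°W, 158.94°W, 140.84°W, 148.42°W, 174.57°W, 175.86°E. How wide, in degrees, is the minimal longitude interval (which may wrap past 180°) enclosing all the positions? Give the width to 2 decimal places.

Sort the longitudes: -174.99°, -174.57°, -158.94°, -148.42°, -140.84°, +150.80°, +175.86°.
Eastward gaps between consecutive values (wrapping around): 0.42°, 15.63°, 10.52°, 7.58°, 291.64°, 25.06°, 9.15°.
Largest gap = 291.64° ⇒ minimal covering band is its complement: 360° − 291.64° = 68.36°.
Band runs from +150.80° eastward to -140.84°, crossing the antimeridian.

68.36°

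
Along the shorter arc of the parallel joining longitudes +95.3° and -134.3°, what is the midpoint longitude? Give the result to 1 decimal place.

Signed shortest Δλ from +95.3° to -134.3° is +130.4°.
Midpoint longitude = +95.3° + (+130.4°)/2 = +95.3° + 65.2° = +160.5°.
(The naïve average (+95.3 + -134.3)/2 = -19.5° is on the wrong side of the globe.)

+160.5°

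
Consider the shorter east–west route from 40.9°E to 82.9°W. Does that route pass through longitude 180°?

Signed shortest Δλ = ((-82.9 − 40.9 + 180) mod 360) − 180 = -123.8°.
Going west by 123.8° from +40.9° reaches -82.9° without touching 180°.

No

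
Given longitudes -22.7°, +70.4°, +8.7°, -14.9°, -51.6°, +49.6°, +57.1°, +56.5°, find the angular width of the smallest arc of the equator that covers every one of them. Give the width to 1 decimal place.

Sort the longitudes: -51.6°, -22.7°, -14.9°, +8.7°, +49.6°, +56.5°, +57.1°, +70.4°.
Eastward gaps between consecutive values (wrapping around): 28.9°, 7.8°, 23.6°, 40.9°, 6.9°, 0.6°, 13.3°, 238.0°.
Largest gap = 238.0° ⇒ minimal covering band is its complement: 360° − 238.0° = 122.0°.
Band runs from -51.6° eastward to +70.4°.

122.0°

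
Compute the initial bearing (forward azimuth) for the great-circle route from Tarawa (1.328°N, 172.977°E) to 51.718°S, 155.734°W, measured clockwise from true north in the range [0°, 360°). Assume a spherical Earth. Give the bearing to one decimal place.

158.0°

Δλ = -155.734 − 172.977 = -328.711°; wrapped into (−180°, 180°]: 31.289°.
θ = atan2( sin Δλ · cos φ₂ , cos φ₁ · sin φ₂ − sin φ₁ · cos φ₂ · cos Δλ )
  = atan2(0.32176, -0.79703) = 158.016° → normalised to [0°, 360°): 158.016°.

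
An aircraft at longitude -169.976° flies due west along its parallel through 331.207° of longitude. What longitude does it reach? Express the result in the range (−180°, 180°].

Start at -169.976°; shift −331.207° → -501.183°.
-501.183° lies outside (−180°, 180°]; add 360° → -141.183°.

-141.183°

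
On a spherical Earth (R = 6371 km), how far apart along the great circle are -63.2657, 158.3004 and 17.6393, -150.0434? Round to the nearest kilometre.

10037 km

Δλ = -150.0434 − 158.3004 = -308.3438°; wrapped into (−180°, 180°]: 51.6562°.
Δφ = 17.6393 − -63.2657 = 80.9050°.
a = sin²(Δφ/2) + cos φ₁ · cos φ₂ · sin²(Δλ/2) = 0.502336.
c = 2·atan2(√a, √(1−a)) = 1.57547 rad → d = 6371·c ≈ 10037.31 km.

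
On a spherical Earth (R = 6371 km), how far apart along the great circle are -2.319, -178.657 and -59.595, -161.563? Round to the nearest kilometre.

Δλ = -161.563 − -178.657 = 17.094°.
Δφ = -59.595 − -2.319 = -57.276°.
a = sin²(Δφ/2) + cos φ₁ · cos φ₂ · sin²(Δλ/2) = 0.240873.
c = 2·atan2(√a, √(1−a)) = 1.02599 rad → d = 6371·c ≈ 6536.58 km.

6537 km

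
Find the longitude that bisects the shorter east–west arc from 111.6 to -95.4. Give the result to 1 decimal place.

Signed shortest Δλ from +111.6° to -95.4° is +153.0°.
Midpoint longitude = +111.6° + (+153.0°)/2 = +111.6° + 76.5° = +188.1°.
Normalise into (−180°, 180°]: -171.9°.
(The naïve average (+111.6 + -95.4)/2 = 8.1° is on the wrong side of the globe.)

-171.9°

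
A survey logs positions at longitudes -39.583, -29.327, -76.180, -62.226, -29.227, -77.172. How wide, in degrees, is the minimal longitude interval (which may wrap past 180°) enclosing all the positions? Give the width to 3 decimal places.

Sort the longitudes: -77.172°, -76.180°, -62.226°, -39.583°, -29.327°, -29.227°.
Eastward gaps between consecutive values (wrapping around): 0.992°, 13.954°, 22.643°, 10.256°, 0.100°, 312.055°.
Largest gap = 312.055° ⇒ minimal covering band is its complement: 360° − 312.055° = 47.945°.
Band runs from -77.172° eastward to -29.227°.

47.945°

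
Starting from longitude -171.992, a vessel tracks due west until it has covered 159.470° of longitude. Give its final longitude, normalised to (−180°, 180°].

+28.538°

Start at -171.992°; shift −159.470° → -331.462°.
-331.462° lies outside (−180°, 180°]; add 360° → +28.538°.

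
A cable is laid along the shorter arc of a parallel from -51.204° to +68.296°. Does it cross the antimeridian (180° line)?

No

Signed shortest Δλ = ((68.296 − -51.204 + 180) mod 360) − 180 = 119.5°.
Going east by 119.5° from -51.204° reaches +68.296° without touching 180°.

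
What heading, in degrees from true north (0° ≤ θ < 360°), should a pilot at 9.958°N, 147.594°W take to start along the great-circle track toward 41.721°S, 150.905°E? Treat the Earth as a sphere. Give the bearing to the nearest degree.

222°

Δλ = 150.905 − -147.594 = 298.499°; wrapped into (−180°, 180°]: -61.501°.
θ = atan2( sin Δλ · cos φ₂ , cos φ₁ · sin φ₂ − sin φ₁ · cos φ₂ · cos Δλ )
  = atan2(-0.65595, -0.71706) = -137.549° → normalised to [0°, 360°): 222.451°.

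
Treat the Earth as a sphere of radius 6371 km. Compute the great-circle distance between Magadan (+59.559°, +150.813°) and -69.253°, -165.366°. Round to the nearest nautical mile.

Δλ = -165.366 − 150.813 = -316.179°; wrapped into (−180°, 180°]: 43.821°.
Δφ = -69.253 − 59.559 = -128.812°.
a = sin²(Δφ/2) + cos φ₁ · cos φ₂ · sin²(Δλ/2) = 0.838375.
c = 2·atan2(√a, √(1−a)) = 2.31414 rad → d = 6371·c ≈ 14743.36 km ≈ 7960.78 nmi.

7961 nmi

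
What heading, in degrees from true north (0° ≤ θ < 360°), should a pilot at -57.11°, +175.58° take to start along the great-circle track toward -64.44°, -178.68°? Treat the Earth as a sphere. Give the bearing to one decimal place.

Δλ = -178.68 − 175.58 = -354.26°; wrapped into (−180°, 180°]: 5.74°.
θ = atan2( sin Δλ · cos φ₂ , cos φ₁ · sin φ₂ − sin φ₁ · cos φ₂ · cos Δλ )
  = atan2(0.04315, -0.12940) = 161.558° → normalised to [0°, 360°): 161.558°.

161.6°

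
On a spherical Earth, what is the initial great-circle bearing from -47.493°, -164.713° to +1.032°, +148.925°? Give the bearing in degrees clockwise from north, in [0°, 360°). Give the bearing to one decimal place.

305.7°

Δλ = 148.925 − -164.713 = 313.638°; wrapped into (−180°, 180°]: -46.362°.
θ = atan2( sin Δλ · cos φ₂ , cos φ₁ · sin φ₂ − sin φ₁ · cos φ₂ · cos Δλ )
  = atan2(-0.72360, 0.52082) = -54.255° → normalised to [0°, 360°): 305.745°.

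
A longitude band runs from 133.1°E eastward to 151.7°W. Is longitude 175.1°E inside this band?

Yes

Band width going east from +133.1° to -151.7°: ((-151.7 − 133.1) mod 360) = 75.2°.
Offset of +175.1° east of the west edge: ((175.1 − 133.1) mod 360) = 42.0°.
42.0° ≤ 75.2° ⇒ inside.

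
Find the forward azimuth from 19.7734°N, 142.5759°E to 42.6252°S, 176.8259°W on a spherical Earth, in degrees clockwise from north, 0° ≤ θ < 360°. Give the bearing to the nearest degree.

Δλ = -176.8259 − 142.5759 = -319.4018°; wrapped into (−180°, 180°]: 40.5982°.
θ = atan2( sin Δλ · cos φ₂ , cos φ₁ · sin φ₂ − sin φ₁ · cos φ₂ · cos Δλ )
  = atan2(0.47882, -0.82627) = 149.908° → normalised to [0°, 360°): 149.908°.

150°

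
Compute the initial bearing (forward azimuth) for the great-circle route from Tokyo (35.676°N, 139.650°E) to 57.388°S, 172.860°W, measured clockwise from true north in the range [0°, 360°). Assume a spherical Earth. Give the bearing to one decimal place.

Δλ = -172.860 − 139.650 = -312.510°; wrapped into (−180°, 180°]: 47.490°.
θ = atan2( sin Δλ · cos φ₂ , cos φ₁ · sin φ₂ − sin φ₁ · cos φ₂ · cos Δλ )
  = atan2(0.39729, -0.89664) = 156.103° → normalised to [0°, 360°): 156.103°.

156.1°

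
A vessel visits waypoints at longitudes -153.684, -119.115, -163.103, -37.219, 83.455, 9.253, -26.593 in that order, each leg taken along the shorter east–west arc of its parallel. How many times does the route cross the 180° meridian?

0

Leg 1: -153.684° → -119.115°, shortest Δλ = 34.569° (east) — does not cross 180°.
Leg 2: -119.115° → -163.103°, shortest Δλ = -43.988° (west) — does not cross 180°.
Leg 3: -163.103° → -37.219°, shortest Δλ = 125.884° (east) — does not cross 180°.
Leg 4: -37.219° → +83.455°, shortest Δλ = 120.674° (east) — does not cross 180°.
Leg 5: +83.455° → +9.253°, shortest Δλ = -74.202° (west) — does not cross 180°.
Leg 6: +9.253° → -26.593°, shortest Δλ = -35.846° (west) — does not cross 180°.
Total crossings: 0.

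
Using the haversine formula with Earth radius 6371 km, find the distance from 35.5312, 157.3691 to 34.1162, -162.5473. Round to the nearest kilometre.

Δλ = -162.5473 − 157.3691 = -319.9164°; wrapped into (−180°, 180°]: 40.0836°.
Δφ = 34.1162 − 35.5312 = -1.4150°.
a = sin²(Δφ/2) + cos φ₁ · cos φ₂ · sin²(Δλ/2) = 0.079282.
c = 2·atan2(√a, √(1−a)) = 0.57086 rad → d = 6371·c ≈ 3636.96 km.

3637 km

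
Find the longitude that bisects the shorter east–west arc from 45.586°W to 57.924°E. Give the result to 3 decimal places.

Signed shortest Δλ from -45.586° to +57.924° is +103.510°.
Midpoint longitude = -45.586° + (+103.510°)/2 = -45.586° + 51.755° = +6.169°.

6.169°E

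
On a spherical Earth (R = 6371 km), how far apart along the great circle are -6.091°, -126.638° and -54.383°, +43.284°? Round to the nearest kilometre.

13225 km

Δλ = 43.284 − -126.638 = 169.922°.
Δφ = -54.383 − -6.091 = -48.292°.
a = sin²(Δφ/2) + cos φ₁ · cos φ₂ · sin²(Δλ/2) = 0.741942.
c = 2·atan2(√a, √(1−a)) = 2.07588 rad → d = 6371·c ≈ 13225.45 km.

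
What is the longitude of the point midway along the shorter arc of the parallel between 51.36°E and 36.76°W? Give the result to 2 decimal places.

7.30°E

Signed shortest Δλ from +51.36° to -36.76° is -88.12°.
Midpoint longitude = +51.36° + (-88.12°)/2 = +51.36° − 44.06° = +7.30°.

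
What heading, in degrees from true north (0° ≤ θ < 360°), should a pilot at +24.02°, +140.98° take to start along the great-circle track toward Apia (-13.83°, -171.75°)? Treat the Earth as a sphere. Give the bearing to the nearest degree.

Δλ = -171.75 − 140.98 = -312.73°; wrapped into (−180°, 180°]: 47.27°.
θ = atan2( sin Δλ · cos φ₂ , cos φ₁ · sin φ₂ − sin φ₁ · cos φ₂ · cos Δλ )
  = atan2(0.71326, -0.48654) = 124.299° → normalised to [0°, 360°): 124.299°.

124°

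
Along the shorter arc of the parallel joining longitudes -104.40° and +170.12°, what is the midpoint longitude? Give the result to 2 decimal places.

-147.14°

Signed shortest Δλ from -104.40° to +170.12° is -85.48°.
Midpoint longitude = -104.40° + (-85.48°)/2 = -104.40° − 42.74° = -147.14°.
(The naïve average (-104.40 + +170.12)/2 = 32.86° is on the wrong side of the globe.)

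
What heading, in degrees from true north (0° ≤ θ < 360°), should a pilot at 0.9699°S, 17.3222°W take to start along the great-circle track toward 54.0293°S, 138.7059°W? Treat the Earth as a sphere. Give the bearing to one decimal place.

211.6°

Δλ = -138.7059 − -17.3222 = -121.3837°.
θ = atan2( sin Δλ · cos φ₂ , cos φ₁ · sin φ₂ − sin φ₁ · cos φ₂ · cos Δλ )
  = atan2(-0.50144, -0.81438) = -148.378° → normalised to [0°, 360°): 211.622°.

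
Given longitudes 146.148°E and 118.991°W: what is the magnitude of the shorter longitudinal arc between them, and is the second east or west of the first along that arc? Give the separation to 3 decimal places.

Raw difference: -118.991 − 146.148 = -265.139°.
Normalise into (−180°, 180°]: -265.139° + 360° = 94.861°.
Positive ⇒ the second point lies to the east; separation 94.861°.

94.861° east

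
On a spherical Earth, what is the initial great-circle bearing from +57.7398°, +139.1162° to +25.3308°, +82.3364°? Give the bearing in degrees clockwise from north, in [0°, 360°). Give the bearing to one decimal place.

255.9°

Δλ = 82.3364 − 139.1162 = -56.7798°.
θ = atan2( sin Δλ · cos φ₂ , cos φ₁ · sin φ₂ − sin φ₁ · cos φ₂ · cos Δλ )
  = atan2(-0.75614, -0.19038) = -104.132° → normalised to [0°, 360°): 255.868°.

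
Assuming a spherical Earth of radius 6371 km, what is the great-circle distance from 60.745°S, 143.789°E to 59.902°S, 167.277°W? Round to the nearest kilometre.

2633 km

Δλ = -167.277 − 143.789 = -311.066°; wrapped into (−180°, 180°]: 48.934°.
Δφ = -59.902 − -60.745 = 0.843°.
a = sin²(Δφ/2) + cos φ₁ · cos φ₂ · sin²(Δλ/2) = 0.042093.
c = 2·atan2(√a, √(1−a)) = 0.41327 rad → d = 6371·c ≈ 2632.91 km.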